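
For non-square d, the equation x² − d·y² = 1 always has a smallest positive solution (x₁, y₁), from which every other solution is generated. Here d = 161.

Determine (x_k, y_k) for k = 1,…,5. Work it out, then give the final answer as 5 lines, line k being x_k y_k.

d=161: √d = [12; 1,2,4,1,2,1,4,2,1,24] (ℓ=10, even), read p_9/q_9
k=0  a_k=12  p_k/q_k = 12/1
…
k=2  a_k=2  p_k/q_k = 38/3
k=3  a_k=4  p_k/q_k = 165/13
…
k=5  a_k=2  p_k/q_k = 571/45
…
k=8  a_k=2  p_k/q_k = 8108/639
k=9  a_k=1  p_k/q_k = 11775/928
fundamental: x₁=11775, y₁=928  (since 138650625 − 161·861184 = 1)
k=2:  x_2 = 11775·11775+161·928·928 = 277301249,  y_2 = 11775·928+928·11775 = 21854400
k=3:  x_3 = 11775·277301249+161·928·21854400 = 6530444402175,  y_3 = 11775·21854400+928·277301249 = 514671119072
k=4:  x_4 = 11775·6530444402175+161·928·514671119072 = 153791965393920001,  y_4 = 11775·514671119072+928·6530444402175 = 12120504832291200
k=5:  x_5 = 11775·153791965393920001+161·928·12120504832291200 = 3621800778496371621375,  y_5 = 11775·12120504832291200+928·153791965393920001 = 285437888285786640928

11775 928
277301249 21854400
6530444402175 514671119072
153791965393920001 12120504832291200
3621800778496371621375 285437888285786640928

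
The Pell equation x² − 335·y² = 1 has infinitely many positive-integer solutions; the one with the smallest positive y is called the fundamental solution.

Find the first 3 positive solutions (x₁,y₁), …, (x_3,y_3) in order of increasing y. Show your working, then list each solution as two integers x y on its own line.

604 33
729631 39864
881393644 48155679

√335 → a₀=18, period (3,3,3,36); ℓ=4 even so k=3
step 0: (18, 1)  from 18·(1,0) + (0,1)
…
step 2: (183, 10)  from 3·(55,3) + (18,1)
step 3: (604, 33)  from 3·(183,10) + (55,3)
→ (604, 33).  Check: 604²=364816, 335·33²=364815, difference 1.
k=2:  x_2 = 604·604+335·33·33 = 729631,  y_2 = 604·33+33·604 = 39864
k=3:  x_3 = 604·729631+335·33·39864 = 881393644,  y_3 = 604·39864+33·729631 = 48155679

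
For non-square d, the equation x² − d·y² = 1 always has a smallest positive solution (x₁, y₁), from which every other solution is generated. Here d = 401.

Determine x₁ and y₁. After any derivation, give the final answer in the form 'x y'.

801 40

d=401: √d = [20; 40] (ℓ=1, odd), read p_1/q_1
a_0=20:  p_0=20·1+0=20,  q_0=20·0+1=1
a_1=40:  p_1=40·20+1=801,  q_1=40·1+0=40
fundamental: x₁=801, y₁=40  (since 641601 − 401·1600 = 1)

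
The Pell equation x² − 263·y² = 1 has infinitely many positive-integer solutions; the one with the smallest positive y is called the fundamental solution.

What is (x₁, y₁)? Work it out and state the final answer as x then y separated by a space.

139128 8579

√263 → a₀=16, period (4,1,1,1,1,15,1,1,1,1,4,32); ℓ=12 even so k=11
i=0: a=16 ⇒ p=16, q=1
…
i=3: a=1 ⇒ p=146, q=9
i=4: a=1 ⇒ p=227, q=14
…
i=7: a=1 ⇒ p=6195, q=382
i=8: a=1 ⇒ p=12017, q=741
…
i=10: a=1 ⇒ p=30229, q=1864
i=11: a=4 ⇒ p=139128, q=8579
(x₁, y₁) = (139128, 8579);  139128² − 263·8579² = 1 ✓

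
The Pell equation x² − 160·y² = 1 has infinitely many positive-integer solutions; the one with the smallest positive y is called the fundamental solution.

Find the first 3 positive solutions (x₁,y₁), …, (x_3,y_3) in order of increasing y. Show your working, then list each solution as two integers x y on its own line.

721 57
1039681 82194
1499219281 118523691

[12; 1,1,1,5,1,1,1,24] for √160; ℓ=8 ⇒ convergent index 7
a_0=12:  p_0=12·1+0=12,  q_0=12·0+1=1
a_1=1:  p_1=1·12+1=13,  q_1=1·1+0=1
a_2=1:  p_2=1·13+12=25,  q_2=1·1+1=2
a_3=1:  p_3=1·25+13=38,  q_3=1·2+1=3
a_4=5:  p_4=5·38+25=215,  q_4=5·3+2=17
a_5=1:  p_5=1·215+38=253,  q_5=1·17+3=20
a_6=1:  p_6=1·253+215=468,  q_6=1·20+17=37
a_7=1:  p_7=1·468+253=721,  q_7=1·37+20=57
→ (721, 57).  Check: 721²=519841, 160·57²=519840, difference 1.
(x_2, y_2) = (721·721 + 160·57·57, 721·57 + 57·721) = (1039681, 82194)
(x_3, y_3) = (721·1039681 + 160·57·82194, 721·82194 + 57·1039681) = (1499219281, 118523691)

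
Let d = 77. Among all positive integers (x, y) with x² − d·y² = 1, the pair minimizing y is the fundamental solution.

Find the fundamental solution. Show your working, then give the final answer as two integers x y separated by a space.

351 40

√77 = [8; 1,3,2,3,1,16, …], period ℓ=6 (even) → k=5
k=0  a_k=8  p_k/q_k = 8/1
k=1  a_k=1  p_k/q_k = 9/1
k=2  a_k=3  p_k/q_k = 35/4
k=3  a_k=2  p_k/q_k = 79/9
k=4  a_k=3  p_k/q_k = 272/31
k=5  a_k=1  p_k/q_k = 351/40
(x₁, y₁) = (351, 40);  351² − 77·40² = 1 ✓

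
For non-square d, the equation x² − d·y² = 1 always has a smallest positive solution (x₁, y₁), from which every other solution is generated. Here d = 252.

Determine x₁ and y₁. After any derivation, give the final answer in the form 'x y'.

√252 = [15; 1,6,1,30, …], period ℓ=4 (even) → k=3
a_0=15:  p_0=15·1+0=15,  q_0=15·0+1=1
…
a_2=6:  p_2=6·16+15=111,  q_2=6·1+1=7
a_3=1:  p_3=1·111+16=127,  q_3=1·7+1=8
fundamental: x₁=127, y₁=8  (since 16129 − 252·64 = 1)

127 8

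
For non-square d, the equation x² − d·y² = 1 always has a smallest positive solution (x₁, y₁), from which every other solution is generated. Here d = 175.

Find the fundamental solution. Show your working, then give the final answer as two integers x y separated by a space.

2024 153

d=175: √d = [13; 4,2,1,2,4,26] (ℓ=6, even), read p_5/q_5
i=0: a=13 ⇒ p=13, q=1
…
i=4: a=2 ⇒ p=463, q=35
i=5: a=4 ⇒ p=2024, q=153
(x₁, y₁) = (2024, 153);  2024² − 175·153² = 1 ✓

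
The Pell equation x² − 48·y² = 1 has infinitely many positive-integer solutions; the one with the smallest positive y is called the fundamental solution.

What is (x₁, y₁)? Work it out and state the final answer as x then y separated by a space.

7 1

[6; 1,12] for √48; ℓ=2 ⇒ convergent index 1
a_0=6:  p_0=6·1+0=6,  q_0=6·0+1=1
a_1=1:  p_1=1·6+1=7,  q_1=1·1+0=1
(x₁, y₁) = (7, 1);  7² − 48·1² = 1 ✓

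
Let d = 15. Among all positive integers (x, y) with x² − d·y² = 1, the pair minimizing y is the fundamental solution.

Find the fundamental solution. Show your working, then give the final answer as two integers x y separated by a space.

√15 → a₀=3, period (1,6); ℓ=2 even so k=1
step 0: (3, 1)  from 3·(1,0) + (0,1)
step 1: (4, 1)  from 1·(3,1) + (1,0)
(x₁, y₁) = (4, 1);  4² − 15·1² = 1 ✓

4 1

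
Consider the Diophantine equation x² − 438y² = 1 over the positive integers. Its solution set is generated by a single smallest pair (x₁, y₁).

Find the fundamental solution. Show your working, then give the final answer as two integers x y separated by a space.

[20; 1,12,1,40] for √438; ℓ=4 ⇒ convergent index 3
step 0: (20, 1)  from 20·(1,0) + (0,1)
step 1: (21, 1)  from 1·(20,1) + (1,0)
step 2: (272, 13)  from 12·(21,1) + (20,1)
step 3: (293, 14)  from 1·(272,13) + (21,1)
fundamental: x₁=293, y₁=14  (since 85849 − 438·196 = 1)

293 14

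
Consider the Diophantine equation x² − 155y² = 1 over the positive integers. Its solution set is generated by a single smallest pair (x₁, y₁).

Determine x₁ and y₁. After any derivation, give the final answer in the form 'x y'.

249 20

d=155: √d = [12; 2,4,2,24] (ℓ=4, even), read p_3/q_3
i=0: a=12 ⇒ p=12, q=1
…
i=2: a=4 ⇒ p=112, q=9
i=3: a=2 ⇒ p=249, q=20
(x₁, y₁) = (249, 20);  249² − 155·20² = 1 ✓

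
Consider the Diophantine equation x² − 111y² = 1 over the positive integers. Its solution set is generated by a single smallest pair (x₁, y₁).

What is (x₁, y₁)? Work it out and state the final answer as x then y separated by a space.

295 28

√111 → a₀=10, period (1,1,6,1,1,20); ℓ=6 even so k=5
i=0: a=10 ⇒ p=10, q=1
i=1: a=1 ⇒ p=11, q=1
…
i=4: a=1 ⇒ p=158, q=15
i=5: a=1 ⇒ p=295, q=28
fundamental: x₁=295, y₁=28  (since 87025 − 111·784 = 1)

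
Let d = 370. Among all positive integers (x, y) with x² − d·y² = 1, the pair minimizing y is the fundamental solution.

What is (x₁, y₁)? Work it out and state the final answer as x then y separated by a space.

√370 = [19; 4,4,38, …], period ℓ=3 (odd) → k=5
i=0: a=19 ⇒ p=19, q=1
i=1: a=4 ⇒ p=77, q=4
i=2: a=4 ⇒ p=327, q=17
…
i=4: a=4 ⇒ p=50339, q=2617
i=5: a=4 ⇒ p=213859, q=11118
→ (213859, 11118).  Check: 213859²=45735671881, 370·11118²=45735671880, difference 1.

213859 11118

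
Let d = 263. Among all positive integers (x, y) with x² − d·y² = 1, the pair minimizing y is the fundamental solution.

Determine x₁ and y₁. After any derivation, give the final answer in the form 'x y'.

√263 → a₀=16, period (4,1,1,1,1,15,1,1,1,1,4,32); ℓ=12 even so k=11
i=0: a=16 ⇒ p=16, q=1
i=1: a=4 ⇒ p=65, q=4
…
i=3: a=1 ⇒ p=146, q=9
i=4: a=1 ⇒ p=227, q=14
…
i=8: a=1 ⇒ p=12017, q=741
…
i=10: a=1 ⇒ p=30229, q=1864
i=11: a=4 ⇒ p=139128, q=8579
fundamental: x₁=139128, y₁=8579  (since 19356600384 − 263·73599241 = 1)

139128 8579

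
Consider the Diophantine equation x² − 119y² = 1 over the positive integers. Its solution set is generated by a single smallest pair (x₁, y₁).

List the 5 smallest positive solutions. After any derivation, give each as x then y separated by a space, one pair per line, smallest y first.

√119 → a₀=10, period (1,9,1,20); ℓ=4 even so k=3
a_0=10:  p_0=10·1+0=10,  q_0=10·0+1=1
…
a_2=9:  p_2=9·11+10=109,  q_2=9·1+1=10
a_3=1:  p_3=1·109+11=120,  q_3=1·10+1=11
→ (120, 11).  Check: 120²=14400, 119·11²=14399, difference 1.
k=2:  x_2 = 120·120+119·11·11 = 28799,  y_2 = 120·11+11·120 = 2640
k=3:  x_3 = 120·28799+119·11·2640 = 6911640,  y_3 = 120·2640+11·28799 = 633589
k=4:  x_4 = 120·6911640+119·11·633589 = 1658764801,  y_4 = 120·633589+11·6911640 = 152058720
k=5:  x_5 = 120·1658764801+119·11·152058720 = 398096640600,  y_5 = 120·152058720+11·1658764801 = 36493459211

120 11
28799 2640
6911640 633589
1658764801 152058720
398096640600 36493459211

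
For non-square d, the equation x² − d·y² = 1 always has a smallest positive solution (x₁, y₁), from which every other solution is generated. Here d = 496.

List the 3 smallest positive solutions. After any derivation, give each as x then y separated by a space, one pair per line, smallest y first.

4620799 207480
42703566796801 1917446753040
394649197502177907199 17720272078000750440

[22; 3,1,2,4,1,…,1,3,44] for √496; ℓ=16 ⇒ convergent index 15
a_0=22:  p_0=22·1+0=22,  q_0=22·0+1=1
a_1=3:  p_1=3·22+1=67,  q_1=3·1+0=3
a_2=1:  p_2=1·67+22=89,  q_2=1·3+1=4
…
a_5=1:  p_5=1·1069+245=1314,  q_5=1·48+11=59
a_6=1:  p_6=1·1314+1069=2383,  q_6=1·59+48=107
…
a_8=2:  p_8=2·6080+2383=14543,  q_8=2·273+107=653
a_9=2:  p_9=2·14543+6080=35166,  q_9=2·653+273=1579
a_10=1:  p_10=1·35166+14543=49709,  q_10=1·1579+653=2232
a_11=1:  p_11=1·49709+35166=84875,  q_11=1·2232+1579=3811
a_12=4:  p_12=4·84875+49709=389209,  q_12=4·3811+2232=17476
a_13=2:  p_13=2·389209+84875=863293,  q_13=2·17476+3811=38763
a_14=1:  p_14=1·863293+389209=1252502,  q_14=1·38763+17476=56239
a_15=3:  p_15=3·1252502+863293=4620799,  q_15=3·56239+38763=207480
fundamental: x₁=4620799, y₁=207480  (since 21351783398401 − 496·43047950400 = 1)
(4620799+207480√496)^2 = 42703566796801 + 1917446753040√496
(4620799+207480√496)^3 = 394649197502177907199 + 17720272078000750440√496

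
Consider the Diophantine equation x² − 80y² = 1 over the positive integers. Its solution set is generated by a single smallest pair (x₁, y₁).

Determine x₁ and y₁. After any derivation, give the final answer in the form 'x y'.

[8; 1,16] for √80; ℓ=2 ⇒ convergent index 1
a_0=8:  p_0=8·1+0=8,  q_0=8·0+1=1
a_1=1:  p_1=1·8+1=9,  q_1=1·1+0=1
→ (9, 1).  Check: 9²=81, 80·1²=80, difference 1.

9 1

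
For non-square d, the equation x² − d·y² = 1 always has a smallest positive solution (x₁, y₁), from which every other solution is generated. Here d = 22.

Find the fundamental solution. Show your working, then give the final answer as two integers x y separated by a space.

197 42

d=22: √d = [4; 1,2,4,2,1,8] (ℓ=6, even), read p_5/q_5
a_0=4:  p_0=4·1+0=4,  q_0=4·0+1=1
a_1=1:  p_1=1·4+1=5,  q_1=1·1+0=1
a_2=2:  p_2=2·5+4=14,  q_2=2·1+1=3
a_3=4:  p_3=4·14+5=61,  q_3=4·3+1=13
a_4=2:  p_4=2·61+14=136,  q_4=2·13+3=29
a_5=1:  p_5=1·136+61=197,  q_5=1·29+13=42
(x₁, y₁) = (197, 42);  197² − 22·42² = 1 ✓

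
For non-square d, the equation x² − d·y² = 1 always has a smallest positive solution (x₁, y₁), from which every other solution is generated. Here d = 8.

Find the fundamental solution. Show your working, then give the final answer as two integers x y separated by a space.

[2; 1,4] for √8; ℓ=2 ⇒ convergent index 1
i=0: a=2 ⇒ p=2, q=1
i=1: a=1 ⇒ p=3, q=1
fundamental: x₁=3, y₁=1  (since 9 − 8·1 = 1)

3 1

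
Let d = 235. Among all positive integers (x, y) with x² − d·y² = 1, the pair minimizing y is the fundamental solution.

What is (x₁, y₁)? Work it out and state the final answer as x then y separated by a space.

46 3

√235 = [15; 3,30, …], period ℓ=2 (even) → k=1
k=0  a_k=15  p_k/q_k = 15/1
k=1  a_k=3  p_k/q_k = 46/3
(x₁, y₁) = (46, 3);  46² − 235·3² = 1 ✓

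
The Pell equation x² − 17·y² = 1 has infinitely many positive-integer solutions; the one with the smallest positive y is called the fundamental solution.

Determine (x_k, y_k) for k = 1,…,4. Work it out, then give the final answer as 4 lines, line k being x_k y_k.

√17 = [4; 8, …], period ℓ=1 (odd) → k=1
k=0  a_k=4  p_k/q_k = 4/1
k=1  a_k=8  p_k/q_k = 33/8
(x₁, y₁) = (33, 8);  33² − 17·8² = 1 ✓
n=2: (33,8)∘(33,8) = (33·33+17·8·8, 33·8+8·33) = (2177,528)
n=3: (2177,528)∘(33,8) = (33·2177+17·8·528, 33·528+8·2177) = (143649,34840)
n=4: (143649,34840)∘(33,8) = (33·143649+17·8·34840, 33·34840+8·143649) = (9478657,2298912)

33 8
2177 528
143649 34840
9478657 2298912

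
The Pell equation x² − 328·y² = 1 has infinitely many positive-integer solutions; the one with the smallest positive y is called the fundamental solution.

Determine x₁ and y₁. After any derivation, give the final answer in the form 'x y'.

163 9

√328 → a₀=18, period (9,36); ℓ=2 even so k=1
a_0=18:  p_0=18·1+0=18,  q_0=18·0+1=1
a_1=9:  p_1=9·18+1=163,  q_1=9·1+0=9
(x₁, y₁) = (163, 9);  163² − 328·9² = 1 ✓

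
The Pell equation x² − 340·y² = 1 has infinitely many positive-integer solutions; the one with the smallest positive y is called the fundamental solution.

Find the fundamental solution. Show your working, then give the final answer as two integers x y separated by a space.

[18; 2,3,1,1,1,…,3,2,36] for √340; ℓ=14 ⇒ convergent index 13
i=0: a=18 ⇒ p=18, q=1
…
i=4: a=1 ⇒ p=295, q=16
…
i=8: a=1 ⇒ p=7265, q=394
i=9: a=1 ⇒ p=13774, q=747
i=10: a=1 ⇒ p=21039, q=1141
…
i=12: a=3 ⇒ p=125478, q=6805
i=13: a=2 ⇒ p=285769, q=15498
fundamental: x₁=285769, y₁=15498  (since 81663921361 − 340·240188004 = 1)

285769 15498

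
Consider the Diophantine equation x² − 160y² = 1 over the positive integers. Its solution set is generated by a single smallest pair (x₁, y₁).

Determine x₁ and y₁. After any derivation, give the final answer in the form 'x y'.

721 57

√160 → a₀=12, period (1,1,1,5,1,1,1,24); ℓ=8 even so k=7
i=0: a=12 ⇒ p=12, q=1
i=1: a=1 ⇒ p=13, q=1
i=2: a=1 ⇒ p=25, q=2
…
i=4: a=5 ⇒ p=215, q=17
i=5: a=1 ⇒ p=253, q=20
i=6: a=1 ⇒ p=468, q=37
i=7: a=1 ⇒ p=721, q=57
fundamental: x₁=721, y₁=57  (since 519841 − 160·3249 = 1)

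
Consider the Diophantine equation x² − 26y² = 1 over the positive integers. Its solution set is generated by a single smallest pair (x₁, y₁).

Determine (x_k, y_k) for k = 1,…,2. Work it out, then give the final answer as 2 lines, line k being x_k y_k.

[5; 10] for √26; ℓ=1 ⇒ convergent index 1
i=0: a=5 ⇒ p=5, q=1
i=1: a=10 ⇒ p=51, q=10
fundamental: x₁=51, y₁=10  (since 2601 − 26·100 = 1)
k=2:  x_2 = 51·51+26·10·10 = 5201,  y_2 = 51·10+10·51 = 1020

51 10
5201 1020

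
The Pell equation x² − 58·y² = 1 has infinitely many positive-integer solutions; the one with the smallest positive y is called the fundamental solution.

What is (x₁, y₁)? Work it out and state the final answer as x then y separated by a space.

d=58: √d = [7; 1,1,1,1,1,1,14] (ℓ=7, odd), read p_13/q_13
i=0: a=7 ⇒ p=7, q=1
…
i=9: a=1 ⇒ p=2993, q=393
i=10: a=1 ⇒ p=4539, q=596
…
i=12: a=1 ⇒ p=12071, q=1585
i=13: a=1 ⇒ p=19603, q=2574
fundamental: x₁=19603, y₁=2574  (since 384277609 − 58·6625476 = 1)

19603 2574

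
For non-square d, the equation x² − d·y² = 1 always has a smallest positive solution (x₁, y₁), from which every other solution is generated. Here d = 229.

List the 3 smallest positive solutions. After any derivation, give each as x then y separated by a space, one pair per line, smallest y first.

√229 → a₀=15, period (7,1,1,7,30); ℓ=5 odd so k=9
step 0: (15, 1)  from 15·(1,0) + (0,1)
…
step 3: (227, 15)  from 1·(121,8) + (106,7)
…
step 5: (51527, 3405)  from 30·(1710,113) + (227,15)
…
step 8: (776325, 51301)  from 1·(413926,27353) + (362399,23948)
step 9: (5848201, 386460)  from 7·(776325,51301) + (413926,27353)
(x₁, y₁) = (5848201, 386460);  5848201² − 229·386460² = 1 ✓
n=2: (5848201,386460)∘(5848201,386460) = (5848201·5848201+229·386460·386460, 5848201·386460+386460·5848201) = (68402909872801,4520191516920)
n=3: (68402909872801,4520191516920)∘(5848201,386460) = (5848201·68402909872801+229·386460·4520191516920, 5848201·4520191516920+386460·68402909872801) = (800067931842043513801,52869977098885735380)

5848201 386460
68402909872801 4520191516920
800067931842043513801 52869977098885735380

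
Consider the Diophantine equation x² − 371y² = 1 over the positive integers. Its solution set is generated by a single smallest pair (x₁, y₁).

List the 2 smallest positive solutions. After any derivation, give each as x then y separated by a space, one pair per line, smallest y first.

1695 88
5746049 298320

d=371: √d = [19; 3,1,4,1,3,38] (ℓ=6, even), read p_5/q_5
i=0: a=19 ⇒ p=19, q=1
…
i=4: a=1 ⇒ p=443, q=23
i=5: a=3 ⇒ p=1695, q=88
fundamental: x₁=1695, y₁=88  (since 2873025 − 371·7744 = 1)
k=2:  x_2 = 1695·1695+371·88·88 = 5746049,  y_2 = 1695·88+88·1695 = 298320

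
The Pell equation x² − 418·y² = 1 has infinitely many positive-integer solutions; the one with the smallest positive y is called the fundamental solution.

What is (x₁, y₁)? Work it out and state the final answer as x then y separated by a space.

√418 = [20; 2,4,20,4,2,40, …], period ℓ=6 (even) → k=5
i=0: a=20 ⇒ p=20, q=1
i=1: a=2 ⇒ p=41, q=2
i=2: a=4 ⇒ p=184, q=9
i=3: a=20 ⇒ p=3721, q=182
i=4: a=4 ⇒ p=15068, q=737
i=5: a=2 ⇒ p=33857, q=1656
fundamental: x₁=33857, y₁=1656  (since 1146296449 − 418·2742336 = 1)

33857 1656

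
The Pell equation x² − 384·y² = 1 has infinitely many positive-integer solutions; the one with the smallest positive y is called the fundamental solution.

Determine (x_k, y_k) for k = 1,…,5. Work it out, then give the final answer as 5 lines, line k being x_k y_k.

4801 245
46099201 2352490
442644523201 22588608735
4250272665676801 216895818720980
40811117693184120001 2082633628770241225

[19; 1,1,2,9,2,1,1,38] for √384; ℓ=8 ⇒ convergent index 7
step 0: (19, 1)  from 19·(1,0) + (0,1)
step 1: (20, 1)  from 1·(19,1) + (1,0)
step 2: (39, 2)  from 1·(20,1) + (19,1)
step 3: (98, 5)  from 2·(39,2) + (20,1)
step 4: (921, 47)  from 9·(98,5) + (39,2)
…
step 6: (2861, 146)  from 1·(1940,99) + (921,47)
step 7: (4801, 245)  from 1·(2861,146) + (1940,99)
(x₁, y₁) = (4801, 245);  4801² − 384·245² = 1 ✓
n=2: (4801,245)∘(4801,245) = (4801·4801+384·245·245, 4801·245+245·4801) = (46099201,2352490)
n=3: (46099201,2352490)∘(4801,245) = (4801·46099201+384·245·2352490, 4801·2352490+245·46099201) = (442644523201,22588608735)
n=4: (442644523201,22588608735)∘(4801,245) = (4801·442644523201+384·245·22588608735, 4801·22588608735+245·442644523201) = (4250272665676801,216895818720980)
n=5: (4250272665676801,216895818720980)∘(4801,245) = (4801·4250272665676801+384·245·216895818720980, 4801·216895818720980+245·4250272665676801) = (40811117693184120001,2082633628770241225)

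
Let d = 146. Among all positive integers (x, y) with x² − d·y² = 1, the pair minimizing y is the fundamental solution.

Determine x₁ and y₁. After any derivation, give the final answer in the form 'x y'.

√146 = [12; 12,24, …], period ℓ=2 (even) → k=1
a_0=12:  p_0=12·1+0=12,  q_0=12·0+1=1
a_1=12:  p_1=12·12+1=145,  q_1=12·1+0=12
→ (145, 12).  Check: 145²=21025, 146·12²=21024, difference 1.

145 12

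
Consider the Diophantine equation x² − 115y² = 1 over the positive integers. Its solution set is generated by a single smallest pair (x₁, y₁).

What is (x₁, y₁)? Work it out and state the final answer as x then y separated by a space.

√115 = [10; 1,2,1,1,1,1,1,2,1,20, …], period ℓ=10 (even) → k=9
a_0=10:  p_0=10·1+0=10,  q_0=10·0+1=1
…
a_2=2:  p_2=2·11+10=32,  q_2=2·1+1=3
a_3=1:  p_3=1·32+11=43,  q_3=1·3+1=4
…
a_5=1:  p_5=1·75+43=118,  q_5=1·7+4=11
a_6=1:  p_6=1·118+75=193,  q_6=1·11+7=18
…
a_8=2:  p_8=2·311+193=815,  q_8=2·29+18=76
a_9=1:  p_9=1·815+311=1126,  q_9=1·76+29=105
fundamental: x₁=1126, y₁=105  (since 1267876 − 115·11025 = 1)

1126 105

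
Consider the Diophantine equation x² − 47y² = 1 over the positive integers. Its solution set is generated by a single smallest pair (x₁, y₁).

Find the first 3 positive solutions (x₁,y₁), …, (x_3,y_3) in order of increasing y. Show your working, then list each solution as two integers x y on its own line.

[6; 1,5,1,12] for √47; ℓ=4 ⇒ convergent index 3
i=0: a=6 ⇒ p=6, q=1
i=1: a=1 ⇒ p=7, q=1
i=2: a=5 ⇒ p=41, q=6
i=3: a=1 ⇒ p=48, q=7
fundamental: x₁=48, y₁=7  (since 2304 − 47·49 = 1)
(48+7√47)^2 = 4607 + 672√47
(48+7√47)^3 = 442224 + 64505√47

48 7
4607 672
442224 64505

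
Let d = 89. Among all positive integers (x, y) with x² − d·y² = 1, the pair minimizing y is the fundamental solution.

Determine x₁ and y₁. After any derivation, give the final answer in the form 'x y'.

d=89: √d = [9; 2,3,3,2,18] (ℓ=5, odd), read p_9/q_9
step 0: (9, 1)  from 9·(1,0) + (0,1)
…
step 3: (217, 23)  from 3·(66,7) + (19,2)
step 4: (500, 53)  from 2·(217,23) + (66,7)
…
step 6: (18934, 2007)  from 2·(9217,977) + (500,53)
step 7: (66019, 6998)  from 3·(18934,2007) + (9217,977)
step 8: (216991, 23001)  from 3·(66019,6998) + (18934,2007)
step 9: (500001, 53000)  from 2·(216991,23001) + (66019,6998)
(x₁, y₁) = (500001, 53000);  500001² − 89·53000² = 1 ✓

500001 53000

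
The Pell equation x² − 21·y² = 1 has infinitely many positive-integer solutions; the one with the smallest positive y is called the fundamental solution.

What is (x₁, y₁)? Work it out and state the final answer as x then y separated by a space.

55 12

√21 → a₀=4, period (1,1,2,1,1,8); ℓ=6 even so k=5
step 0: (4, 1)  from 4·(1,0) + (0,1)
step 1: (5, 1)  from 1·(4,1) + (1,0)
…
step 4: (32, 7)  from 1·(23,5) + (9,2)
step 5: (55, 12)  from 1·(32,7) + (23,5)
(x₁, y₁) = (55, 12);  55² − 21·12² = 1 ✓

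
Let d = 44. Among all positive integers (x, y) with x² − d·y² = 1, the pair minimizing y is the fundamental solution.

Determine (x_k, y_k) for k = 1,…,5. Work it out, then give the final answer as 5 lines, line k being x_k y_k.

[6; 1,1,1,2,1,1,1,12] for √44; ℓ=8 ⇒ convergent index 7
a_0=6:  p_0=6·1+0=6,  q_0=6·0+1=1
…
a_3=1:  p_3=1·13+7=20,  q_3=1·2+1=3
…
a_5=1:  p_5=1·53+20=73,  q_5=1·8+3=11
a_6=1:  p_6=1·73+53=126,  q_6=1·11+8=19
a_7=1:  p_7=1·126+73=199,  q_7=1·19+11=30
fundamental: x₁=199, y₁=30  (since 39601 − 44·900 = 1)
(199+30√44)^2 = 79201 + 11940√44
(199+30√44)^3 = 31521799 + 4752090√44
(199+30√44)^4 = 12545596801 + 1891319880√44
(199+30√44)^5 = 4993116004999 + 752740560150√44

199 30
79201 11940
31521799 4752090
12545596801 1891319880
4993116004999 752740560150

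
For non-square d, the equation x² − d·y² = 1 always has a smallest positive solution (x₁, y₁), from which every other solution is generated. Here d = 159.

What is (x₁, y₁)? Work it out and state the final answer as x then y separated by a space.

d=159: √d = [12; 1,1,1,1,3,1,1,1,1,24] (ℓ=10, even), read p_9/q_9
a_0=12:  p_0=12·1+0=12,  q_0=12·0+1=1
a_1=1:  p_1=1·12+1=13,  q_1=1·1+0=1
a_2=1:  p_2=1·13+12=25,  q_2=1·1+1=2
a_3=1:  p_3=1·25+13=38,  q_3=1·2+1=3
a_4=1:  p_4=1·38+25=63,  q_4=1·3+2=5
a_5=3:  p_5=3·63+38=227,  q_5=3·5+3=18
a_6=1:  p_6=1·227+63=290,  q_6=1·18+5=23
a_7=1:  p_7=1·290+227=517,  q_7=1·23+18=41
a_8=1:  p_8=1·517+290=807,  q_8=1·41+23=64
a_9=1:  p_9=1·807+517=1324,  q_9=1·64+41=105
→ (1324, 105).  Check: 1324²=1752976, 159·105²=1752975, difference 1.

1324 105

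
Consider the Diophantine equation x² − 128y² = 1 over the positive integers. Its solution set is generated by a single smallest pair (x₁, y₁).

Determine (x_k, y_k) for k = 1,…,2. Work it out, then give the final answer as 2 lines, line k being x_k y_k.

577 51
665857 58854

√128 → a₀=11, period (3,5,3,22); ℓ=4 even so k=3
step 0: (11, 1)  from 11·(1,0) + (0,1)
step 1: (34, 3)  from 3·(11,1) + (1,0)
step 2: (181, 16)  from 5·(34,3) + (11,1)
step 3: (577, 51)  from 3·(181,16) + (34,3)
→ (577, 51).  Check: 577²=332929, 128·51²=332928, difference 1.
(577+51√128)^2 = 665857 + 58854√128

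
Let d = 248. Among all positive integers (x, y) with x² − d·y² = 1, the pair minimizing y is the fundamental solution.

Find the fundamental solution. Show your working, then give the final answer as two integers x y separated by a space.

[15; 1,2,1,30] for √248; ℓ=4 ⇒ convergent index 3
a_0=15:  p_0=15·1+0=15,  q_0=15·0+1=1
a_1=1:  p_1=1·15+1=16,  q_1=1·1+0=1
a_2=2:  p_2=2·16+15=47,  q_2=2·1+1=3
a_3=1:  p_3=1·47+16=63,  q_3=1·3+1=4
fundamental: x₁=63, y₁=4  (since 3969 − 248·16 = 1)

63 4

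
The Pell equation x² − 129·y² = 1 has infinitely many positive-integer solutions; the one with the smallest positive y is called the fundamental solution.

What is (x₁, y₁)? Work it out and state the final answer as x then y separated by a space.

16855 1484

[11; 2,1,3,1,6,1,3,1,2,22] for √129; ℓ=10 ⇒ convergent index 9
step 0: (11, 1)  from 11·(1,0) + (0,1)
…
step 2: (34, 3)  from 1·(23,2) + (11,1)
step 3: (125, 11)  from 3·(34,3) + (23,2)
step 4: (159, 14)  from 1·(125,11) + (34,3)
…
step 6: (1238, 109)  from 1·(1079,95) + (159,14)
…
step 8: (6031, 531)  from 1·(4793,422) + (1238,109)
step 9: (16855, 1484)  from 2·(6031,531) + (4793,422)
→ (16855, 1484).  Check: 16855²=284091025, 129·1484²=284091024, difference 1.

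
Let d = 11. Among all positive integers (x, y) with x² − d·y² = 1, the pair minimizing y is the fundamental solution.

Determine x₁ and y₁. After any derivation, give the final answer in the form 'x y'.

10 3

[3; 3,6] for √11; ℓ=2 ⇒ convergent index 1
a_0=3:  p_0=3·1+0=3,  q_0=3·0+1=1
a_1=3:  p_1=3·3+1=10,  q_1=3·1+0=3
fundamental: x₁=10, y₁=3  (since 100 − 11·9 = 1)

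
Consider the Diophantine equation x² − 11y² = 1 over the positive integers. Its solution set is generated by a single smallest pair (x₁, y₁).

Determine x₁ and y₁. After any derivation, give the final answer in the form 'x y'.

10 3

√11 = [3; 3,6, …], period ℓ=2 (even) → k=1
i=0: a=3 ⇒ p=3, q=1
i=1: a=3 ⇒ p=10, q=3
fundamental: x₁=10, y₁=3  (since 100 − 11·9 = 1)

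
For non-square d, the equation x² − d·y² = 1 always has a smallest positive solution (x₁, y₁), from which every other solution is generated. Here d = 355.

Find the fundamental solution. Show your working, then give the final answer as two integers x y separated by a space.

√355 → a₀=18, period (1,5,3,3,1,6,1,3,3,5,1,36); ℓ=12 even so k=11
step 0: (18, 1)  from 18·(1,0) + (0,1)
step 1: (19, 1)  from 1·(18,1) + (1,0)
…
step 4: (1187, 63)  from 3·(358,19) + (113,6)
…
step 8: (46463, 2466)  from 3·(12002,637) + (10457,555)
…
step 10: (803418, 42641)  from 5·(151391,8035) + (46463,2466)
step 11: (954809, 50676)  from 1·(803418,42641) + (151391,8035)
→ (954809, 50676).  Check: 954809²=911660226481, 355·50676²=911660226480, difference 1.

954809 50676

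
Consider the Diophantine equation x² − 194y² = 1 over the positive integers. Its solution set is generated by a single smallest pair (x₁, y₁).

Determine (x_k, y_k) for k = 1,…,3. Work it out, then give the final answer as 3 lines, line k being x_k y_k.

√194 → a₀=13, period (1,12,1,26); ℓ=4 even so k=3
step 0: (13, 1)  from 13·(1,0) + (0,1)
step 1: (14, 1)  from 1·(13,1) + (1,0)
step 2: (181, 13)  from 12·(14,1) + (13,1)
step 3: (195, 14)  from 1·(181,13) + (14,1)
(x₁, y₁) = (195, 14);  195² − 194·14² = 1 ✓
(x_2, y_2) = (195·195 + 194·14·14, 195·14 + 14·195) = (76049, 5460)
(x_3, y_3) = (195·76049 + 194·14·5460, 195·5460 + 14·76049) = (29658915, 2129386)

195 14
76049 5460
29658915 2129386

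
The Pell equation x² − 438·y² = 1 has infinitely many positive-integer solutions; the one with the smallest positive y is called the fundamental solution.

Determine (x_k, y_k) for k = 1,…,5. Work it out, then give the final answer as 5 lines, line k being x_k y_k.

[20; 1,12,1,40] for √438; ℓ=4 ⇒ convergent index 3
k=0  a_k=20  p_k/q_k = 20/1
k=1  a_k=1  p_k/q_k = 21/1
k=2  a_k=12  p_k/q_k = 272/13
k=3  a_k=1  p_k/q_k = 293/14
(x₁, y₁) = (293, 14);  293² − 438·14² = 1 ✓
(x_2, y_2) = (293·293 + 438·14·14, 293·14 + 14·293) = (171697, 8204)
(x_3, y_3) = (293·171697 + 438·14·8204, 293·8204 + 14·171697) = (100614149, 4807530)
(x_4, y_4) = (293·100614149 + 438·14·4807530, 293·4807530 + 14·100614149) = (58959719617, 2817204376)
(x_5, y_5) = (293·58959719617 + 438·14·2817204376, 293·2817204376 + 14·58959719617) = (34550295081413, 1650876956806)

293 14
171697 8204
100614149 4807530
58959719617 2817204376
34550295081413 1650876956806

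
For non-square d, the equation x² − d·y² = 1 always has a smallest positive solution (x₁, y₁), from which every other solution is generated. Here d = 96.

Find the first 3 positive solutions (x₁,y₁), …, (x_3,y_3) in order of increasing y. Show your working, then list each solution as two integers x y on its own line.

49 5
4801 490
470449 48015

√96 → a₀=9, period (1,3,1,18); ℓ=4 even so k=3
i=0: a=9 ⇒ p=9, q=1
i=1: a=1 ⇒ p=10, q=1
i=2: a=3 ⇒ p=39, q=4
i=3: a=1 ⇒ p=49, q=5
fundamental: x₁=49, y₁=5  (since 2401 − 96·25 = 1)
(49+5√96)^2 = 4801 + 490√96
(49+5√96)^3 = 470449 + 48015√96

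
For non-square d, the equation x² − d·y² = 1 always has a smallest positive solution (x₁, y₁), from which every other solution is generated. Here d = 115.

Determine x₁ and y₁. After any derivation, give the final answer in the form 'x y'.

1126 105

√115 = [10; 1,2,1,1,1,1,1,2,1,20, …], period ℓ=10 (even) → k=9
i=0: a=10 ⇒ p=10, q=1
i=1: a=1 ⇒ p=11, q=1
i=2: a=2 ⇒ p=32, q=3
…
i=4: a=1 ⇒ p=75, q=7
…
i=7: a=1 ⇒ p=311, q=29
i=8: a=2 ⇒ p=815, q=76
i=9: a=1 ⇒ p=1126, q=105
(x₁, y₁) = (1126, 105);  1126² − 115·105² = 1 ✓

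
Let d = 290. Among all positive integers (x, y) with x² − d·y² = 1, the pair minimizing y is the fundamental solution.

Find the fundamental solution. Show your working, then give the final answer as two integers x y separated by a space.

579 34

√290 = [17; 34, …], period ℓ=1 (odd) → k=1
step 0: (17, 1)  from 17·(1,0) + (0,1)
step 1: (579, 34)  from 34·(17,1) + (1,0)
→ (579, 34).  Check: 579²=335241, 290·34²=335240, difference 1.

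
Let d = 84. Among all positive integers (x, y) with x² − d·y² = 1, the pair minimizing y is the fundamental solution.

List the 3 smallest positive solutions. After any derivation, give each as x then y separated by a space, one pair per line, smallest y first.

55 6
6049 660
665335 72594

√84 = [9; 6,18, …], period ℓ=2 (even) → k=1
k=0  a_k=9  p_k/q_k = 9/1
k=1  a_k=6  p_k/q_k = 55/6
(x₁, y₁) = (55, 6);  55² − 84·6² = 1 ✓
n=2: (55,6)∘(55,6) = (55·55+84·6·6, 55·6+6·55) = (6049,660)
n=3: (6049,660)∘(55,6) = (55·6049+84·6·660, 55·660+6·6049) = (665335,72594)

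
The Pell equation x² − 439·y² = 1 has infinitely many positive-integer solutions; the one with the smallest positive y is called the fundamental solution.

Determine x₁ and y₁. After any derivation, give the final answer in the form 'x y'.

√439 → a₀=20, period (1,19,1,40); ℓ=4 even so k=3
a_0=20:  p_0=20·1+0=20,  q_0=20·0+1=1
…
a_2=19:  p_2=19·21+20=419,  q_2=19·1+1=20
a_3=1:  p_3=1·419+21=440,  q_3=1·20+1=21
fundamental: x₁=440, y₁=21  (since 193600 − 439·441 = 1)

440 21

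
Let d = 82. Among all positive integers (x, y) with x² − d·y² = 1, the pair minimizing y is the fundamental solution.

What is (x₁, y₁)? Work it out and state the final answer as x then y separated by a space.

163 18

[9; 18] for √82; ℓ=1 ⇒ convergent index 1
k=0  a_k=9  p_k/q_k = 9/1
k=1  a_k=18  p_k/q_k = 163/18
(x₁, y₁) = (163, 18);  163² − 82·18² = 1 ✓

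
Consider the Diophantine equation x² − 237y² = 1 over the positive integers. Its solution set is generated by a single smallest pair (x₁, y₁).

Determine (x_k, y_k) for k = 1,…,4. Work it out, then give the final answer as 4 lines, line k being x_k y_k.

228151 14820
104105757601 6762395640
47503665404623351 3085694655308460
21676017531356338550401 1408008642599798519280

√237 = [15; 2,1,1,7,10,7,1,1,2,30, …], period ℓ=10 (even) → k=9
k=0  a_k=15  p_k/q_k = 15/1
…
k=7  a_k=1  p_k/q_k = 48001/3118
k=8  a_k=1  p_k/q_k = 90075/5851
k=9  a_k=2  p_k/q_k = 228151/14820
(x₁, y₁) = (228151, 14820);  228151² − 237·14820² = 1 ✓
(x_2, y_2) = (228151·228151 + 237·14820·14820, 228151·14820 + 14820·228151) = (104105757601, 6762395640)
(x_3, y_3) = (228151·104105757601 + 237·14820·6762395640, 228151·6762395640 + 14820·104105757601) = (47503665404623351, 3085694655308460)
(x_4, y_4) = (228151·47503665404623351 + 237·14820·3085694655308460, 228151·3085694655308460 + 14820·47503665404623351) = (21676017531356338550401, 1408008642599798519280)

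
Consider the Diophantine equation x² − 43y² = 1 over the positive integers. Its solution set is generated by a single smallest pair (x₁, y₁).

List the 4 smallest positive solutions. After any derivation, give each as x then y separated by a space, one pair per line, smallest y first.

3482 531
24248647 3697884
168867574226 25752063645
1175993762661217 179337367525896

√43 = [6; 1,1,3,1,5,1,3,1,1,12, …], period ℓ=10 (even) → k=9
k=0  a_k=6  p_k/q_k = 6/1
k=1  a_k=1  p_k/q_k = 7/1
k=2  a_k=1  p_k/q_k = 13/2
k=3  a_k=3  p_k/q_k = 46/7
k=4  a_k=1  p_k/q_k = 59/9
…
k=6  a_k=1  p_k/q_k = 400/61
k=7  a_k=3  p_k/q_k = 1541/235
k=8  a_k=1  p_k/q_k = 1941/296
k=9  a_k=1  p_k/q_k = 3482/531
(x₁, y₁) = (3482, 531);  3482² − 43·531² = 1 ✓
k=2:  x_2 = 3482·3482+43·531·531 = 24248647,  y_2 = 3482·531+531·3482 = 3697884
k=3:  x_3 = 3482·24248647+43·531·3697884 = 168867574226,  y_3 = 3482·3697884+531·24248647 = 25752063645
k=4:  x_4 = 3482·168867574226+43·531·25752063645 = 1175993762661217,  y_4 = 3482·25752063645+531·168867574226 = 179337367525896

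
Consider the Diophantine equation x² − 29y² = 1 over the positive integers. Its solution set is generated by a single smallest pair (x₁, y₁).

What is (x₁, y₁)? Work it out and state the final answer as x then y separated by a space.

d=29: √d = [5; 2,1,1,2,10] (ℓ=5, odd), read p_9/q_9
a_0=5:  p_0=5·1+0=5,  q_0=5·0+1=1
…
a_5=10:  p_5=10·70+27=727,  q_5=10·13+5=135
…
a_8=1:  p_8=1·2251+1524=3775,  q_8=1·418+283=701
a_9=2:  p_9=2·3775+2251=9801,  q_9=2·701+418=1820
→ (9801, 1820).  Check: 9801²=96059601, 29·1820²=96059600, difference 1.

9801 1820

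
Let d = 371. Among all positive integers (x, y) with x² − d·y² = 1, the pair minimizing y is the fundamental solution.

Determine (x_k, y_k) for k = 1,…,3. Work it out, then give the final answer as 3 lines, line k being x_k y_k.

[19; 3,1,4,1,3,38] for √371; ℓ=6 ⇒ convergent index 5
k=0  a_k=19  p_k/q_k = 19/1
k=1  a_k=3  p_k/q_k = 58/3
…
k=3  a_k=4  p_k/q_k = 366/19
k=4  a_k=1  p_k/q_k = 443/23
k=5  a_k=3  p_k/q_k = 1695/88
(x₁, y₁) = (1695, 88);  1695² − 371·88² = 1 ✓
(x_2, y_2) = (1695·1695 + 371·88·88, 1695·88 + 88·1695) = (5746049, 298320)
(x_3, y_3) = (1695·5746049 + 371·88·298320, 1695·298320 + 88·5746049) = (19479104415, 1011304712)

1695 88
5746049 298320
19479104415 1011304712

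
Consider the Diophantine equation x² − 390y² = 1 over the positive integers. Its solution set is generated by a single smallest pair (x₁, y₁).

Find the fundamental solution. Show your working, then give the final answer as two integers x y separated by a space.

[19; 1,2,1,38] for √390; ℓ=4 ⇒ convergent index 3
a_0=19:  p_0=19·1+0=19,  q_0=19·0+1=1
a_1=1:  p_1=1·19+1=20,  q_1=1·1+0=1
a_2=2:  p_2=2·20+19=59,  q_2=2·1+1=3
a_3=1:  p_3=1·59+20=79,  q_3=1·3+1=4
→ (79, 4).  Check: 79²=6241, 390·4²=6240, difference 1.

79 4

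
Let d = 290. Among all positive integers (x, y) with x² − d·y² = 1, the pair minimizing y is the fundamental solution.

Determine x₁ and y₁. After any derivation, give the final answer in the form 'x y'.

d=290: √d = [17; 34] (ℓ=1, odd), read p_1/q_1
a_0=17:  p_0=17·1+0=17,  q_0=17·0+1=1
a_1=34:  p_1=34·17+1=579,  q_1=34·1+0=34
→ (579, 34).  Check: 579²=335241, 290·34²=335240, difference 1.

579 34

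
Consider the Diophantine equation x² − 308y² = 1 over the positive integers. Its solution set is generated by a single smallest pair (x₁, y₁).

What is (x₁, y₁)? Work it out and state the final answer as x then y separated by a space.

351 20

[17; 1,1,4,1,1,34] for √308; ℓ=6 ⇒ convergent index 5
a_0=17:  p_0=17·1+0=17,  q_0=17·0+1=1
…
a_2=1:  p_2=1·18+17=35,  q_2=1·1+1=2
a_3=4:  p_3=4·35+18=158,  q_3=4·2+1=9
a_4=1:  p_4=1·158+35=193,  q_4=1·9+2=11
a_5=1:  p_5=1·193+158=351,  q_5=1·11+9=20
→ (351, 20).  Check: 351²=123201, 308·20²=123200, difference 1.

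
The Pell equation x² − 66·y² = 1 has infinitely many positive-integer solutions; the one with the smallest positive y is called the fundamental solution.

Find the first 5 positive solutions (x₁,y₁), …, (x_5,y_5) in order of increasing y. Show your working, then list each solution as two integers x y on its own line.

d=66: √d = [8; 8,16] (ℓ=2, even), read p_1/q_1
i=0: a=8 ⇒ p=8, q=1
i=1: a=8 ⇒ p=65, q=8
(x₁, y₁) = (65, 8);  65² − 66·8² = 1 ✓
(65+8√66)^2 = 8449 + 1040√66
(65+8√66)^3 = 1098305 + 135192√66
(65+8√66)^4 = 142771201 + 17573920√66
(65+8√66)^5 = 18559157825 + 2284474408√66

65 8
8449 1040
1098305 135192
142771201 17573920
18559157825 2284474408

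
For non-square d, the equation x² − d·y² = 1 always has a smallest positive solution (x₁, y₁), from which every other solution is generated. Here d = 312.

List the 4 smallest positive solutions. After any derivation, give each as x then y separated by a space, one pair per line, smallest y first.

53 3
5617 318
595349 33705
63101377 3572412

√312 → a₀=17, period (1,1,1,34); ℓ=4 even so k=3
step 0: (17, 1)  from 17·(1,0) + (0,1)
step 1: (18, 1)  from 1·(17,1) + (1,0)
step 2: (35, 2)  from 1·(18,1) + (17,1)
step 3: (53, 3)  from 1·(35,2) + (18,1)
(x₁, y₁) = (53, 3);  53² − 312·3² = 1 ✓
n=2: (53,3)∘(53,3) = (53·53+312·3·3, 53·3+3·53) = (5617,318)
n=3: (5617,318)∘(53,3) = (53·5617+312·3·318, 53·318+3·5617) = (595349,33705)
n=4: (595349,33705)∘(53,3) = (53·595349+312·3·33705, 53·33705+3·595349) = (63101377,3572412)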